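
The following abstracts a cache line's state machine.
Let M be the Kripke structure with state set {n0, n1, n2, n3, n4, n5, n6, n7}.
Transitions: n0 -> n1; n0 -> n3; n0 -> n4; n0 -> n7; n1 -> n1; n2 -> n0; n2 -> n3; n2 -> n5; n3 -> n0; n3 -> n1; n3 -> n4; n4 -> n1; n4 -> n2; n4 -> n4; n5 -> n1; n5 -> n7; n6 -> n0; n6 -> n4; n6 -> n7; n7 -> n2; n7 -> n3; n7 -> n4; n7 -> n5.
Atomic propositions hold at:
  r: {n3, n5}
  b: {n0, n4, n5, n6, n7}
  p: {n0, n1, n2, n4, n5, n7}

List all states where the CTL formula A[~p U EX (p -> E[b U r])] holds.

{n0, n2, n3, n5, n6, n7}

Sat(~p) = {n3, n6}
E[b U r]: least fixpoint, start Z0 = Sat(r) = {n3, n5}, add states in Sat(b) with some successor in Z. Z1 = {n0, n3, n5, n7}; Z2 = {n0, n3, n5, n6, n7}; fixed.
Sat(E[b U r]) = {n0, n3, n5, n6, n7}
Sat(p -> E[b U r]) = {n0, n3, n5, n6, n7}
Sat(EX (p -> E[b U r])) = {s : some successor in {n0, n3, n5, n6, n7}} = {n0, n2, n3, n5, n6, n7}
A[~p U EX (p -> E[b U r])]: least fixpoint, start Z0 = Sat(EX (p -> E[b U r])) = {n0, n2, n3, n5, n6, n7}, add states in Sat(~p) with every successor in Z. Already a fixed point.
Sat(A[~p U EX (p -> E[b U r])]) = {n0, n2, n3, n5, n6, n7}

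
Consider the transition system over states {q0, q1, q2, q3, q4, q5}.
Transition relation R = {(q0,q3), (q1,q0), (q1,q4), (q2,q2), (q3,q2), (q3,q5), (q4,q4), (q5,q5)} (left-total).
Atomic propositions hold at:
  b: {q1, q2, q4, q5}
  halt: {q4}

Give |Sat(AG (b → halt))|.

1

Sat(b → halt) = {q0, q3, q4}
AG (b → halt): greatest fixpoint, start Z0 = {q0, q3, q4}, keep only states in Sat with every successor in Z. Z1 = {q0, q4}; Z2 = {q4}; fixed.
Sat(AG (b → halt)) = {q4}
|Sat(AG (b → halt))| = |{q4}| = 1.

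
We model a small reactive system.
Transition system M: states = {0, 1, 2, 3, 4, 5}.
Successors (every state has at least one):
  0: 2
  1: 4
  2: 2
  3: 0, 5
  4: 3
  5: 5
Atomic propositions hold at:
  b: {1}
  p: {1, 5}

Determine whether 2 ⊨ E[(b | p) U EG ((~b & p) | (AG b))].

Sat(b | p) = {1, 5}
Sat(~b) = {0, 2, 3, 4, 5}
Sat(~b & p) = {5}
AG b: greatest fixpoint, start Z0 = {1}, keep only states in Sat with every successor in Z. Z1 = ∅; fixed.
Sat(AG b) = ∅
Sat((~b & p) | (AG b)) = {5}
EG ((~b & p) | (AG b)): greatest fixpoint, start Z0 = {5}, keep only states in Sat with some successor in Z. Already a fixed point.
Sat(EG ((~b & p) | (AG b))) = {5}
E[(b | p) U EG ((~b & p) | (AG b))]: least fixpoint, start Z0 = Sat(EG ((~b & p) | (AG b))) = {5}, add states in Sat(b | p) with some successor in Z. Already a fixed point.
Sat(E[(b | p) U EG ((~b & p) | (AG b))]) = {5}
2 ∉ Sat(E[(b | p) U EG ((~b & p) | (AG b))]) = {5}, so the formula does not hold at 2.

No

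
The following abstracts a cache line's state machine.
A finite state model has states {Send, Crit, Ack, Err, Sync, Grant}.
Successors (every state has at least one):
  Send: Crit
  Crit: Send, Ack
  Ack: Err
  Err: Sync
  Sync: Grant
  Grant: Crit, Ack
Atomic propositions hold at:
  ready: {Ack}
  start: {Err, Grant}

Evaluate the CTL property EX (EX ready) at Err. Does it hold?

No

Sat(EX ready) = {s : some successor in {Ack}} = {Crit, Grant}
Sat(EX (EX ready)) = {s : some successor in {Crit, Grant}} = {Send, Sync, Grant}
Err ∉ Sat(EX (EX ready)) = {Send, Sync, Grant}, so the formula does not hold at Err.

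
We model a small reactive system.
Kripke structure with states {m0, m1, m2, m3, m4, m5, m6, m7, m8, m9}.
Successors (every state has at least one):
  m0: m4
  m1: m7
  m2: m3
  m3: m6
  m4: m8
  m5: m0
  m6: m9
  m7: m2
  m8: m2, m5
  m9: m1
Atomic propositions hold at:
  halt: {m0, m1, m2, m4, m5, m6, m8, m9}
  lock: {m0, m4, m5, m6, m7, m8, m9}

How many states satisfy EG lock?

4

EG lock: greatest fixpoint, start Z0 = {m0, m4, m5, m6, m7, m8, m9}, keep only states in Sat with some successor in Z. Z1 = {m0, m4, m5, m6, m8}; Z2 = {m0, m4, m5, m8}; fixed.
Sat(EG lock) = {m0, m4, m5, m8}
|Sat(EG lock)| = |{m0, m4, m5, m8}| = 4.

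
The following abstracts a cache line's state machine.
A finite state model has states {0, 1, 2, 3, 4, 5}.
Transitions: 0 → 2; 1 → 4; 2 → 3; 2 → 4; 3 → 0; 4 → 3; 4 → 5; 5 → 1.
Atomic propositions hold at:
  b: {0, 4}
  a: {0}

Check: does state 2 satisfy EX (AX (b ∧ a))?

Sat(b ∧ a) = {0}
Sat(AX (b ∧ a)) = {s : every successor in {0}} = {3}
Sat(EX (AX (b ∧ a))) = {s : some successor in {3}} = {2, 4}
2 ∈ Sat(EX (AX (b ∧ a))) = {2, 4}, so the formula holds at 2.

Yes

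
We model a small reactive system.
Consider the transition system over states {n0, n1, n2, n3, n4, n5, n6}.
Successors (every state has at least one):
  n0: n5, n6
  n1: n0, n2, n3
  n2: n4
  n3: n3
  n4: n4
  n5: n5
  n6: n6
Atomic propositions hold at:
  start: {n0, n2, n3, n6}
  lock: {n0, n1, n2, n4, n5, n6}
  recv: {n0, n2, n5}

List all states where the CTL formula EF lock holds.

EF lock: least fixpoint, start Z0 = {n0, n1, n2, n4, n5, n6}, add states with some successor in Z. Already a fixed point.
Sat(EF lock) = {n0, n1, n2, n4, n5, n6}

{n0, n1, n2, n4, n5, n6}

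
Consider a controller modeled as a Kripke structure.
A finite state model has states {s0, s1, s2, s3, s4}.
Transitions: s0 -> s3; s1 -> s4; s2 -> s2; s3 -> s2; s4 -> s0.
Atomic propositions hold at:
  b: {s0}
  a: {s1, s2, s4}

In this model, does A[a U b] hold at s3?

No

A[a U b]: least fixpoint, start Z0 = Sat(b) = {s0}, add states in Sat(a) with every successor in Z. Z1 = {s0, s4}; Z2 = {s0, s1, s4}; fixed.
Sat(A[a U b]) = {s0, s1, s4}
s3 ∉ Sat(A[a U b]) = {s0, s1, s4}, so the formula does not hold at s3.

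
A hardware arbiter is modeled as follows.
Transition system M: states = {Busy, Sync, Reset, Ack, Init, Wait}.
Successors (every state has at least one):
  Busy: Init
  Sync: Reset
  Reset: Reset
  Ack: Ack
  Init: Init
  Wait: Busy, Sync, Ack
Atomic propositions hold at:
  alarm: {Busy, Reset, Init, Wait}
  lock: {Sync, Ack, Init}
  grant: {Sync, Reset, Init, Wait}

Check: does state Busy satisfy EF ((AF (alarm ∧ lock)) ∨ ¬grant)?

Yes

Sat(alarm ∧ lock) = {Init}
AF (alarm ∧ lock): least fixpoint, start Z0 = {Init}, add states with every successor in Z. Z1 = {Busy, Init}; fixed.
Sat(AF (alarm ∧ lock)) = {Busy, Init}
Sat(¬grant) = {Busy, Ack}
Sat((AF (alarm ∧ lock)) ∨ ¬grant) = {Busy, Ack, Init}
EF ((AF (alarm ∧ lock)) ∨ ¬grant): least fixpoint, start Z0 = {Busy, Ack, Init}, add states with some successor in Z. Z1 = {Busy, Ack, Init, Wait}; fixed.
Sat(EF ((AF (alarm ∧ lock)) ∨ ¬grant)) = {Busy, Ack, Init, Wait}
Busy ∈ Sat(EF ((AF (alarm ∧ lock)) ∨ ¬grant)) = {Busy, Ack, Init, Wait}, so the formula holds at Busy.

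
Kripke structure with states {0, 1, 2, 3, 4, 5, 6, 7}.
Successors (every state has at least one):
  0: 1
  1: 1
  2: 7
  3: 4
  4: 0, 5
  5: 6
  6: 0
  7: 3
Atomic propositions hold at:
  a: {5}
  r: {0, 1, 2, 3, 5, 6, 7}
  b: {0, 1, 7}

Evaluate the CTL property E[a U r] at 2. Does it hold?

E[a U r]: least fixpoint, start Z0 = Sat(r) = {0, 1, 2, 3, 5, 6, 7}, add states in Sat(a) with some successor in Z. Already a fixed point.
Sat(E[a U r]) = {0, 1, 2, 3, 5, 6, 7}
2 ∈ Sat(E[a U r]) = {0, 1, 2, 3, 5, 6, 7}, so the formula holds at 2.

Yes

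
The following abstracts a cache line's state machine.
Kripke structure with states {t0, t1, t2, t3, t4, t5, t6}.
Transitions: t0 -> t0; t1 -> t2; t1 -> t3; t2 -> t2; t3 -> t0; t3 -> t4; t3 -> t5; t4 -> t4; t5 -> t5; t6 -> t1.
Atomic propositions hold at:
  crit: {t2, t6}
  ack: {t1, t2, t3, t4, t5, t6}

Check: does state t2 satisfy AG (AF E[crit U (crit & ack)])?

Yes

Sat(crit & ack) = {t2, t6}
E[crit U (crit & ack)]: least fixpoint, start Z0 = Sat((crit & ack)) = {t2, t6}, add states in Sat(crit) with some successor in Z. Already a fixed point.
Sat(E[crit U (crit & ack)]) = {t2, t6}
AF E[crit U (crit & ack)]: least fixpoint, start Z0 = {t2, t6}, add states with every successor in Z. Already a fixed point.
Sat(AF E[crit U (crit & ack)]) = {t2, t6}
AG (AF E[crit U (crit & ack)]): greatest fixpoint, start Z0 = {t2, t6}, keep only states in Sat with every successor in Z. Z1 = {t2}; fixed.
Sat(AG (AF E[crit U (crit & ack)])) = {t2}
t2 ∈ Sat(AG (AF E[crit U (crit & ack)])) = {t2}, so the formula holds at t2.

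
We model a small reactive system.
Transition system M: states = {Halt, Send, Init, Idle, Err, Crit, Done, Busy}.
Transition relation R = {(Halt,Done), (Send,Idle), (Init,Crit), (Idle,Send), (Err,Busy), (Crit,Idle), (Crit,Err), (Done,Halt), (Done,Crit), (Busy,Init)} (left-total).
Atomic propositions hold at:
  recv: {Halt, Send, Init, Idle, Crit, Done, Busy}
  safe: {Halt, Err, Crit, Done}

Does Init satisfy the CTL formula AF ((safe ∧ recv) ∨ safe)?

Sat(safe ∧ recv) = {Halt, Crit, Done}
Sat((safe ∧ recv) ∨ safe) = {Halt, Err, Crit, Done}
AF ((safe ∧ recv) ∨ safe): least fixpoint, start Z0 = {Halt, Err, Crit, Done}, add states with every successor in Z. Z1 = {Halt, Init, Err, Crit, Done}; Z2 = {Halt, Init, Err, Crit, Done, Busy}; fixed.
Sat(AF ((safe ∧ recv) ∨ safe)) = {Halt, Init, Err, Crit, Done, Busy}
Init ∈ Sat(AF ((safe ∧ recv) ∨ safe)) = {Halt, Init, Err, Crit, Done, Busy}, so the formula holds at Init.

Yes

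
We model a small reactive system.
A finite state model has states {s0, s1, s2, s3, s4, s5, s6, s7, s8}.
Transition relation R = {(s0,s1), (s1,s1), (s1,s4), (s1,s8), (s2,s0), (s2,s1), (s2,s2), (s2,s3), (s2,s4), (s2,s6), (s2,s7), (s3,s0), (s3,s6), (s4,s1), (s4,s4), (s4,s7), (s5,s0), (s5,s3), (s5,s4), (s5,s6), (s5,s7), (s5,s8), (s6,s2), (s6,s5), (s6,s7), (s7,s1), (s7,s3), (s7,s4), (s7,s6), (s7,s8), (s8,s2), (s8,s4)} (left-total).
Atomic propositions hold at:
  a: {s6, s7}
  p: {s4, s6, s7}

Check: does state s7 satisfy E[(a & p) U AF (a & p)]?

Sat(a & p) = {s6, s7}
AF (a & p): least fixpoint, start Z0 = {s6, s7}, add states with every successor in Z. Already a fixed point.
Sat(AF (a & p)) = {s6, s7}
E[(a & p) U AF (a & p)]: least fixpoint, start Z0 = Sat(AF (a & p)) = {s6, s7}, add states in Sat(a & p) with some successor in Z. Already a fixed point.
Sat(E[(a & p) U AF (a & p)]) = {s6, s7}
s7 ∈ Sat(E[(a & p) U AF (a & p)]) = {s6, s7}, so the formula holds at s7.

Yes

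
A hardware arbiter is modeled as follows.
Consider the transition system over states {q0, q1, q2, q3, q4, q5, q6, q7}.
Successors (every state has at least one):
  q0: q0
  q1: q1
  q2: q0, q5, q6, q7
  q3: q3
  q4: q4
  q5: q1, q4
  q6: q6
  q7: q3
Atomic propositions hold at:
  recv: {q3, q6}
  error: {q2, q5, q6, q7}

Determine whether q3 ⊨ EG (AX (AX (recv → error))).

Sat(recv → error) = {q0, q1, q2, q4, q5, q6, q7}
Sat(AX (recv → error)) = {s : every successor in {q0, q1, q2, q4, q5, q6, q7}} = {q0, q1, q2, q4, q5, q6}
Sat(AX (AX (recv → error))) = {s : every successor in {q0, q1, q2, q4, q5, q6}} = {q0, q1, q4, q5, q6}
EG (AX (AX (recv → error))): greatest fixpoint, start Z0 = {q0, q1, q4, q5, q6}, keep only states in Sat with some successor in Z. Already a fixed point.
Sat(EG (AX (AX (recv → error)))) = {q0, q1, q4, q5, q6}
q3 ∉ Sat(EG (AX (AX (recv → error)))) = {q0, q1, q4, q5, q6}, so the formula does not hold at q3.

No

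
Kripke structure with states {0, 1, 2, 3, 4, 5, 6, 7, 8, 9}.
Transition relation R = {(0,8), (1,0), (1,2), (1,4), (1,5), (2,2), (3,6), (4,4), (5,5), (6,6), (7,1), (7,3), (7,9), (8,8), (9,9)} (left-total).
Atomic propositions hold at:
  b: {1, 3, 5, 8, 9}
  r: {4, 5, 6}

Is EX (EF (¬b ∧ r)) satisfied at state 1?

Sat(¬b) = {0, 2, 4, 6, 7}
Sat(¬b ∧ r) = {4, 6}
EF (¬b ∧ r): least fixpoint, start Z0 = {4, 6}, add states with some successor in Z. Z1 = {1, 3, 4, 6}; Z2 = {1, 3, 4, 6, 7}; fixed.
Sat(EF (¬b ∧ r)) = {1, 3, 4, 6, 7}
Sat(EX (EF (¬b ∧ r))) = {s : some successor in {1, 3, 4, 6, 7}} = {1, 3, 4, 6, 7}
1 ∈ Sat(EX (EF (¬b ∧ r))) = {1, 3, 4, 6, 7}, so the formula holds at 1.

Yes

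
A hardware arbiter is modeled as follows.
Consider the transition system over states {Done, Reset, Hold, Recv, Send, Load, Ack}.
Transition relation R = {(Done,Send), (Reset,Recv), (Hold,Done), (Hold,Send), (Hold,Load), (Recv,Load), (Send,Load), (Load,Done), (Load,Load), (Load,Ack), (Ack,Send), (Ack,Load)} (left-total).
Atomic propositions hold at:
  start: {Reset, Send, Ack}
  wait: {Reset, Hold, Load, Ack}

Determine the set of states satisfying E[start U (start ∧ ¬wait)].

Sat(¬wait) = {Done, Recv, Send}
Sat(start ∧ ¬wait) = {Send}
E[start U (start ∧ ¬wait)]: least fixpoint, start Z0 = Sat((start ∧ ¬wait)) = {Send}, add states in Sat(start) with some successor in Z. Z1 = {Send, Ack}; fixed.
Sat(E[start U (start ∧ ¬wait)]) = {Send, Ack}

{Send, Ack}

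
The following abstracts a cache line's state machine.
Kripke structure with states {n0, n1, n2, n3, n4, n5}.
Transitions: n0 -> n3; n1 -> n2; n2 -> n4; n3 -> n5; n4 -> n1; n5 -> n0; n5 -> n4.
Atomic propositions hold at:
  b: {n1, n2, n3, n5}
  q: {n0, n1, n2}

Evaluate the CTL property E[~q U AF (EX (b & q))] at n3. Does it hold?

Yes

Sat(~q) = {n3, n4, n5}
Sat(b & q) = {n1, n2}
Sat(EX (b & q)) = {s : some successor in {n1, n2}} = {n1, n4}
AF (EX (b & q)): least fixpoint, start Z0 = {n1, n4}, add states with every successor in Z. Z1 = {n1, n2, n4}; fixed.
Sat(AF (EX (b & q))) = {n1, n2, n4}
E[~q U AF (EX (b & q))]: least fixpoint, start Z0 = Sat(AF (EX (b & q))) = {n1, n2, n4}, add states in Sat(~q) with some successor in Z. Z1 = {n1, n2, n4, n5}; Z2 = {n1, n2, n3, n4, n5}; fixed.
Sat(E[~q U AF (EX (b & q))]) = {n1, n2, n3, n4, n5}
n3 ∈ Sat(E[~q U AF (EX (b & q))]) = {n1, n2, n3, n4, n5}, so the formula holds at n3.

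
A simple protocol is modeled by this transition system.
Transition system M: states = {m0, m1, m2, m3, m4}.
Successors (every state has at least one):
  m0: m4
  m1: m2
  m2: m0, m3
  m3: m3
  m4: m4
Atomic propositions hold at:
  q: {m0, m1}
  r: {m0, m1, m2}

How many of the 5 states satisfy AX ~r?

3

Sat(~r) = {m3, m4}
Sat(AX ~r) = {s : every successor in {m3, m4}} = {m0, m3, m4}
|Sat(AX ~r)| = |{m0, m3, m4}| = 3.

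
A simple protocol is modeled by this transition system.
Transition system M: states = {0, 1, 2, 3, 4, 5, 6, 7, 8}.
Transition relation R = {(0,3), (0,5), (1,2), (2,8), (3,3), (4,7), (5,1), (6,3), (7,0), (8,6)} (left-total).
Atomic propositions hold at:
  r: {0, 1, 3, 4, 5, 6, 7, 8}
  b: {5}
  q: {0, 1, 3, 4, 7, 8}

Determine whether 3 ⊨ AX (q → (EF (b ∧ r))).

Sat(b ∧ r) = {5}
EF (b ∧ r): least fixpoint, start Z0 = {5}, add states with some successor in Z. Z1 = {0, 5}; Z2 = {0, 5, 7}; Z3 = {0, 4, 5, 7}; fixed.
Sat(EF (b ∧ r)) = {0, 4, 5, 7}
Sat(q → (EF (b ∧ r))) = {0, 2, 4, 5, 6, 7}
Sat(AX (q → (EF (b ∧ r)))) = {s : every successor in {0, 2, 4, 5, 6, 7}} = {1, 4, 7, 8}
3 ∉ Sat(AX (q → (EF (b ∧ r)))) = {1, 4, 7, 8}, so the formula does not hold at 3.

No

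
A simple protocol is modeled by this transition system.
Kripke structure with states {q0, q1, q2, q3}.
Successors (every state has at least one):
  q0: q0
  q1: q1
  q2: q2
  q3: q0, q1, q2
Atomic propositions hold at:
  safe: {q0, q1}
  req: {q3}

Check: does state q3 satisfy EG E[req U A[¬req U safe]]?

Sat(¬req) = {q0, q1, q2}
A[¬req U safe]: least fixpoint, start Z0 = Sat(safe) = {q0, q1}, add states in Sat(¬req) with every successor in Z. Already a fixed point.
Sat(A[¬req U safe]) = {q0, q1}
E[req U A[¬req U safe]]: least fixpoint, start Z0 = Sat(A[¬req U safe]) = {q0, q1}, add states in Sat(req) with some successor in Z. Z1 = {q0, q1, q3}; fixed.
Sat(E[req U A[¬req U safe]]) = {q0, q1, q3}
EG E[req U A[¬req U safe]]: greatest fixpoint, start Z0 = {q0, q1, q3}, keep only states in Sat with some successor in Z. Already a fixed point.
Sat(EG E[req U A[¬req U safe]]) = {q0, q1, q3}
q3 ∈ Sat(EG E[req U A[¬req U safe]]) = {q0, q1, q3}, so the formula holds at q3.

Yes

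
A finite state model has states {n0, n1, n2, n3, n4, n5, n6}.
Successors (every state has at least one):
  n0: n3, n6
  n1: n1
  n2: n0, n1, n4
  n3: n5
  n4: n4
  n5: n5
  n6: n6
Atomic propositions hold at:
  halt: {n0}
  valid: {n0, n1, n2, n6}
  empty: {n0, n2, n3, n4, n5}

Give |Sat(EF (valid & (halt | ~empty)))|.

4

Sat(~empty) = {n1, n6}
Sat(halt | ~empty) = {n0, n1, n6}
Sat(valid & (halt | ~empty)) = {n0, n1, n6}
EF (valid & (halt | ~empty)): least fixpoint, start Z0 = {n0, n1, n6}, add states with some successor in Z. Z1 = {n0, n1, n2, n6}; fixed.
Sat(EF (valid & (halt | ~empty))) = {n0, n1, n2, n6}
|Sat(EF (valid & (halt | ~empty)))| = |{n0, n1, n2, n6}| = 4.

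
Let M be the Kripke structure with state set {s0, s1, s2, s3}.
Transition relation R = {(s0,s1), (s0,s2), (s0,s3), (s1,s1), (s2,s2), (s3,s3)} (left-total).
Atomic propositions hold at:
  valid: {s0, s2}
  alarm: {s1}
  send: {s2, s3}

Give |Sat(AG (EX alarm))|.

Sat(EX alarm) = {s : some successor in {s1}} = {s0, s1}
AG (EX alarm): greatest fixpoint, start Z0 = {s0, s1}, keep only states in Sat with every successor in Z. Z1 = {s1}; fixed.
Sat(AG (EX alarm)) = {s1}
|Sat(AG (EX alarm))| = |{s1}| = 1.

1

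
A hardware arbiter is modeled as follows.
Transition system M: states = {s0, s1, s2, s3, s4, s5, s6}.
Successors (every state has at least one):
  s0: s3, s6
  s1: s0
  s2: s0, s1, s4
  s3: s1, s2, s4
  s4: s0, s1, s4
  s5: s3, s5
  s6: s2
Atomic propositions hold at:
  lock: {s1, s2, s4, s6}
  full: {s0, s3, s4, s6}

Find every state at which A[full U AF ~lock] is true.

{s0, s1, s3, s5}

Sat(~lock) = {s0, s3, s5}
AF ~lock: least fixpoint, start Z0 = {s0, s3, s5}, add states with every successor in Z. Z1 = {s0, s1, s3, s5}; fixed.
Sat(AF ~lock) = {s0, s1, s3, s5}
A[full U AF ~lock]: least fixpoint, start Z0 = Sat(AF ~lock) = {s0, s1, s3, s5}, add states in Sat(full) with every successor in Z. Already a fixed point.
Sat(A[full U AF ~lock]) = {s0, s1, s3, s5}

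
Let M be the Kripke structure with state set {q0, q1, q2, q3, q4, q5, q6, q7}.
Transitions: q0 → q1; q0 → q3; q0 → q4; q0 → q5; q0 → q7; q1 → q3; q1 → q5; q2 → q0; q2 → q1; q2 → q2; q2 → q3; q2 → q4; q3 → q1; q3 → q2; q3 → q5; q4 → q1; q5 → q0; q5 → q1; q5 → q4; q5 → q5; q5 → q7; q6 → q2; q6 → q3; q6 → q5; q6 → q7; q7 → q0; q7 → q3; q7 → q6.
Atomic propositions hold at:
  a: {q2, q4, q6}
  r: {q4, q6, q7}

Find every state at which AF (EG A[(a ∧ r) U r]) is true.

Sat(a ∧ r) = {q4, q6}
A[(a ∧ r) U r]: least fixpoint, start Z0 = Sat(r) = {q4, q6, q7}, add states in Sat(a ∧ r) with every successor in Z. Already a fixed point.
Sat(A[(a ∧ r) U r]) = {q4, q6, q7}
EG A[(a ∧ r) U r]: greatest fixpoint, start Z0 = {q4, q6, q7}, keep only states in Sat with some successor in Z. Z1 = {q6, q7}; fixed.
Sat(EG A[(a ∧ r) U r]) = {q6, q7}
AF (EG A[(a ∧ r) U r]): least fixpoint, start Z0 = {q6, q7}, add states with every successor in Z. Already a fixed point.
Sat(AF (EG A[(a ∧ r) U r])) = {q6, q7}

{q6, q7}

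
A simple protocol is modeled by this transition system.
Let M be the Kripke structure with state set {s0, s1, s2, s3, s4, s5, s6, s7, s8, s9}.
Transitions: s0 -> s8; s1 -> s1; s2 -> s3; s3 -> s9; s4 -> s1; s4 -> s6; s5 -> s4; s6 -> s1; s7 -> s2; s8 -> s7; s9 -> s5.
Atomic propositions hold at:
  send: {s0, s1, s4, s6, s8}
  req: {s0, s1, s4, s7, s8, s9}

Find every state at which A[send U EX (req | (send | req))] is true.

{s0, s1, s3, s4, s5, s6, s8}

Sat(send | req) = {s0, s1, s4, s6, s7, s8, s9}
Sat(req | (send | req)) = {s0, s1, s4, s6, s7, s8, s9}
Sat(EX (req | (send | req))) = {s : some successor in {s0, s1, s4, s6, s7, s8, s9}} = {s0, s1, s3, s4, s5, s6, s8}
A[send U EX (req | (send | req))]: least fixpoint, start Z0 = Sat(EX (req | (send | req))) = {s0, s1, s3, s4, s5, s6, s8}, add states in Sat(send) with every successor in Z. Already a fixed point.
Sat(A[send U EX (req | (send | req))]) = {s0, s1, s3, s4, s5, s6, s8}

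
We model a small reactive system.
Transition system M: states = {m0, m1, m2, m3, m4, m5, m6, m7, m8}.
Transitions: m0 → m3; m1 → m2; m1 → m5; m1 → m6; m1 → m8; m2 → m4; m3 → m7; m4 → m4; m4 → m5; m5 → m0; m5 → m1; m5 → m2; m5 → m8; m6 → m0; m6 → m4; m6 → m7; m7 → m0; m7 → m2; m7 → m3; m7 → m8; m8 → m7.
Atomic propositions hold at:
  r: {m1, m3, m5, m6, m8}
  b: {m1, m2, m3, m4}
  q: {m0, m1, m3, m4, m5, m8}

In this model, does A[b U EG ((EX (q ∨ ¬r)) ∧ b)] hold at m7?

No

Sat(¬r) = {m0, m2, m4, m7}
Sat(q ∨ ¬r) = {m0, m1, m2, m3, m4, m5, m7, m8}
Sat(EX (q ∨ ¬r)) = {s : some successor in {m0, m1, m2, m3, m4, m5, m7, m8}} = {m0, m1, m2, m3, m4, m5, m6, m7, m8}
Sat((EX (q ∨ ¬r)) ∧ b) = {m1, m2, m3, m4}
EG ((EX (q ∨ ¬r)) ∧ b): greatest fixpoint, start Z0 = {m1, m2, m3, m4}, keep only states in Sat with some successor in Z. Z1 = {m1, m2, m4}; fixed.
Sat(EG ((EX (q ∨ ¬r)) ∧ b)) = {m1, m2, m4}
A[b U EG ((EX (q ∨ ¬r)) ∧ b)]: least fixpoint, start Z0 = Sat(EG ((EX (q ∨ ¬r)) ∧ b)) = {m1, m2, m4}, add states in Sat(b) with every successor in Z. Already a fixed point.
Sat(A[b U EG ((EX (q ∨ ¬r)) ∧ b)]) = {m1, m2, m4}
m7 ∉ Sat(A[b U EG ((EX (q ∨ ¬r)) ∧ b)]) = {m1, m2, m4}, so the formula does not hold at m7.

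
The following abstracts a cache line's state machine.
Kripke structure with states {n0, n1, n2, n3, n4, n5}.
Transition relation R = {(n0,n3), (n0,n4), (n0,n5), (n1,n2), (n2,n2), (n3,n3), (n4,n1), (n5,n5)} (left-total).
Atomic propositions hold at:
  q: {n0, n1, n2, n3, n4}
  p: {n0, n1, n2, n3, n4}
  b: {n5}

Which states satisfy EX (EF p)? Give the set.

{n0, n1, n2, n3, n4}

EF p: least fixpoint, start Z0 = {n0, n1, n2, n3, n4}, add states with some successor in Z. Already a fixed point.
Sat(EF p) = {n0, n1, n2, n3, n4}
Sat(EX (EF p)) = {s : some successor in {n0, n1, n2, n3, n4}} = {n0, n1, n2, n3, n4}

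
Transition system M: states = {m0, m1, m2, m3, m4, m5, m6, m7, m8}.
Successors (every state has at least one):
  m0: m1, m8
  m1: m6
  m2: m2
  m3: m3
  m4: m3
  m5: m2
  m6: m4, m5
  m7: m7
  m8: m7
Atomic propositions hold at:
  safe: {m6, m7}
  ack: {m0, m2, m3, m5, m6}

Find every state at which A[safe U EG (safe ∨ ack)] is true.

Sat(safe ∨ ack) = {m0, m2, m3, m5, m6, m7}
EG (safe ∨ ack): greatest fixpoint, start Z0 = {m0, m2, m3, m5, m6, m7}, keep only states in Sat with some successor in Z. Z1 = {m2, m3, m5, m6, m7}; fixed.
Sat(EG (safe ∨ ack)) = {m2, m3, m5, m6, m7}
A[safe U EG (safe ∨ ack)]: least fixpoint, start Z0 = Sat(EG (safe ∨ ack)) = {m2, m3, m5, m6, m7}, add states in Sat(safe) with every successor in Z. Already a fixed point.
Sat(A[safe U EG (safe ∨ ack)]) = {m2, m3, m5, m6, m7}

{m2, m3, m5, m6, m7}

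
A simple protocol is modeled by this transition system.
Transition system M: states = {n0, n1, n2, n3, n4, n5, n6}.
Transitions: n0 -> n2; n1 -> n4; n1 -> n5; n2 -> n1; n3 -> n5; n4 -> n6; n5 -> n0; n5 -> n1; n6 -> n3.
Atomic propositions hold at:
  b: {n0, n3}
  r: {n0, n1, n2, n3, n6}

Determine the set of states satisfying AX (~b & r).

Sat(~b) = {n1, n2, n4, n5, n6}
Sat(~b & r) = {n1, n2, n6}
Sat(AX (~b & r)) = {s : every successor in {n1, n2, n6}} = {n0, n2, n4}

{n0, n2, n4}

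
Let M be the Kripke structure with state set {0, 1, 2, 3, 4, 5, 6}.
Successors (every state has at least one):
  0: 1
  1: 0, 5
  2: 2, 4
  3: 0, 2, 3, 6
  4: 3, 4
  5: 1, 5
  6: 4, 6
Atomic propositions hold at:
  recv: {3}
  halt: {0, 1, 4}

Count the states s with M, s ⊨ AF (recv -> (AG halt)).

6

AG halt: greatest fixpoint, start Z0 = {0, 1, 4}, keep only states in Sat with every successor in Z. Z1 = {0}; Z2 = ∅; fixed.
Sat(AG halt) = ∅
Sat(recv -> (AG halt)) = {0, 1, 2, 4, 5, 6}
AF (recv -> (AG halt)): least fixpoint, start Z0 = {0, 1, 2, 4, 5, 6}, add states with every successor in Z. Already a fixed point.
Sat(AF (recv -> (AG halt))) = {0, 1, 2, 4, 5, 6}
|Sat(AF (recv -> (AG halt)))| = |{0, 1, 2, 4, 5, 6}| = 6.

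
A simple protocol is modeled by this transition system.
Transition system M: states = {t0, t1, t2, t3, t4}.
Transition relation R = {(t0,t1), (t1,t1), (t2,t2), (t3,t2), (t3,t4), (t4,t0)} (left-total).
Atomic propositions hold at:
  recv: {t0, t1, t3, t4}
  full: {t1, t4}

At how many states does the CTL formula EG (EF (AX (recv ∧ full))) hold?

4

Sat(recv ∧ full) = {t1, t4}
Sat(AX (recv ∧ full)) = {s : every successor in {t1, t4}} = {t0, t1}
EF (AX (recv ∧ full)): least fixpoint, start Z0 = {t0, t1}, add states with some successor in Z. Z1 = {t0, t1, t4}; Z2 = {t0, t1, t3, t4}; fixed.
Sat(EF (AX (recv ∧ full))) = {t0, t1, t3, t4}
EG (EF (AX (recv ∧ full))): greatest fixpoint, start Z0 = {t0, t1, t3, t4}, keep only states in Sat with some successor in Z. Already a fixed point.
Sat(EG (EF (AX (recv ∧ full)))) = {t0, t1, t3, t4}
|Sat(EG (EF (AX (recv ∧ full))))| = |{t0, t1, t3, t4}| = 4.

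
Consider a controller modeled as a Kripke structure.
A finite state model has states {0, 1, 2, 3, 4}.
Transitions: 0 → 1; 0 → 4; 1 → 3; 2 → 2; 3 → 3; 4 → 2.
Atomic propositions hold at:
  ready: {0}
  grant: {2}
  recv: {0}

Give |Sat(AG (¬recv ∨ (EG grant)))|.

Sat(¬recv) = {1, 2, 3, 4}
EG grant: greatest fixpoint, start Z0 = {2}, keep only states in Sat with some successor in Z. Already a fixed point.
Sat(EG grant) = {2}
Sat(¬recv ∨ (EG grant)) = {1, 2, 3, 4}
AG (¬recv ∨ (EG grant)): greatest fixpoint, start Z0 = {1, 2, 3, 4}, keep only states in Sat with every successor in Z. Already a fixed point.
Sat(AG (¬recv ∨ (EG grant))) = {1, 2, 3, 4}
|Sat(AG (¬recv ∨ (EG grant)))| = |{1, 2, 3, 4}| = 4.

4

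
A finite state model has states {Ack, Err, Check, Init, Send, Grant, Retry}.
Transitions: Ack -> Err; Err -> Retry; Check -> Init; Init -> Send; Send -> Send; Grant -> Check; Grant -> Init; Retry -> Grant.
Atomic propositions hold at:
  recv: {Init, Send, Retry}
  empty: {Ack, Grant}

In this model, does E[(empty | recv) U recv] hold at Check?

No

Sat(empty | recv) = {Ack, Init, Send, Grant, Retry}
E[(empty | recv) U recv]: least fixpoint, start Z0 = Sat(recv) = {Init, Send, Retry}, add states in Sat(empty | recv) with some successor in Z. Z1 = {Init, Send, Grant, Retry}; fixed.
Sat(E[(empty | recv) U recv]) = {Init, Send, Grant, Retry}
Check ∉ Sat(E[(empty | recv) U recv]) = {Init, Send, Grant, Retry}, so the formula does not hold at Check.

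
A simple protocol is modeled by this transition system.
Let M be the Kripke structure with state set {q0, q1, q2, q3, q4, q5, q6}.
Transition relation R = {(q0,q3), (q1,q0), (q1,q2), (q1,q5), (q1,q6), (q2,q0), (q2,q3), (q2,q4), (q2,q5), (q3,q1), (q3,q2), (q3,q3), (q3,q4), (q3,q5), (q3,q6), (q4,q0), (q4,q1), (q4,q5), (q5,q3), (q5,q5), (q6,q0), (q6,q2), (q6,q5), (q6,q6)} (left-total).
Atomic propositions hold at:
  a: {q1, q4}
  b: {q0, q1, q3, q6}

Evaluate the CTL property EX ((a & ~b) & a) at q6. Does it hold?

No

Sat(~b) = {q2, q4, q5}
Sat(a & ~b) = {q4}
Sat((a & ~b) & a) = {q4}
Sat(EX ((a & ~b) & a)) = {s : some successor in {q4}} = {q2, q3}
q6 ∉ Sat(EX ((a & ~b) & a)) = {q2, q3}, so the formula does not hold at q6.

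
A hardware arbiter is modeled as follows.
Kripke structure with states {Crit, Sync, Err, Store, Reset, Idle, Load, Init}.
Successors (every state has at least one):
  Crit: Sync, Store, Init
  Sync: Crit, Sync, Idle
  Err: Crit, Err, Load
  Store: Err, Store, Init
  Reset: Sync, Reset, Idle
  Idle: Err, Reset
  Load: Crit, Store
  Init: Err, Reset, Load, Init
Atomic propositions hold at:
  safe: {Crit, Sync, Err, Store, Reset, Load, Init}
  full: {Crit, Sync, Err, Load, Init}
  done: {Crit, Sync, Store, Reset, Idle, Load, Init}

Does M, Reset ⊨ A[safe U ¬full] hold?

Sat(¬full) = {Store, Reset, Idle}
A[safe U ¬full]: least fixpoint, start Z0 = Sat(¬full) = {Store, Reset, Idle}, add states in Sat(safe) with every successor in Z. Already a fixed point.
Sat(A[safe U ¬full]) = {Store, Reset, Idle}
Reset ∈ Sat(A[safe U ¬full]) = {Store, Reset, Idle}, so the formula holds at Reset.

Yes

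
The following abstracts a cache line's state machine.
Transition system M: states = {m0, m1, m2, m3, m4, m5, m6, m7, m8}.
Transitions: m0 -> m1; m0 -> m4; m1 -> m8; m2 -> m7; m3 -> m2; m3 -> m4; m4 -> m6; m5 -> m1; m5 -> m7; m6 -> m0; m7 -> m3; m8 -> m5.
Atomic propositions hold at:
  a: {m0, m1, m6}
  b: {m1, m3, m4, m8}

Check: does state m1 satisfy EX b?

Yes

Sat(EX b) = {s : some successor in {m1, m3, m4, m8}} = {m0, m1, m3, m5, m7}
m1 ∈ Sat(EX b) = {m0, m1, m3, m5, m7}, so the formula holds at m1.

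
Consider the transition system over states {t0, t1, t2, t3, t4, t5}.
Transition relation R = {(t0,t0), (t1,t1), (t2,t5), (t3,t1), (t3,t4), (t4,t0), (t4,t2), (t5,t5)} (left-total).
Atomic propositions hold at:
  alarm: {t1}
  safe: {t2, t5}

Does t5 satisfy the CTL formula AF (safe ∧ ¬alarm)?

Yes

Sat(¬alarm) = {t0, t2, t3, t4, t5}
Sat(safe ∧ ¬alarm) = {t2, t5}
AF (safe ∧ ¬alarm): least fixpoint, start Z0 = {t2, t5}, add states with every successor in Z. Already a fixed point.
Sat(AF (safe ∧ ¬alarm)) = {t2, t5}
t5 ∈ Sat(AF (safe ∧ ¬alarm)) = {t2, t5}, so the formula holds at t5.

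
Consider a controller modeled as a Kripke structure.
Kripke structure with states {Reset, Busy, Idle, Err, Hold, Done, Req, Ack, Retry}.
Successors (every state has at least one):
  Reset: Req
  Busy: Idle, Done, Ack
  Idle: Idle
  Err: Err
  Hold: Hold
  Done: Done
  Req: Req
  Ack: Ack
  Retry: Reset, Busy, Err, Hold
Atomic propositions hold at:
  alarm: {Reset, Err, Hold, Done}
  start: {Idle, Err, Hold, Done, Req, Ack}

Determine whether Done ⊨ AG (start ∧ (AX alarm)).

Yes

Sat(AX alarm) = {s : every successor in {Reset, Err, Hold, Done}} = {Err, Hold, Done}
Sat(start ∧ (AX alarm)) = {Err, Hold, Done}
AG (start ∧ (AX alarm)): greatest fixpoint, start Z0 = {Err, Hold, Done}, keep only states in Sat with every successor in Z. Already a fixed point.
Sat(AG (start ∧ (AX alarm))) = {Err, Hold, Done}
Done ∈ Sat(AG (start ∧ (AX alarm))) = {Err, Hold, Done}, so the formula holds at Done.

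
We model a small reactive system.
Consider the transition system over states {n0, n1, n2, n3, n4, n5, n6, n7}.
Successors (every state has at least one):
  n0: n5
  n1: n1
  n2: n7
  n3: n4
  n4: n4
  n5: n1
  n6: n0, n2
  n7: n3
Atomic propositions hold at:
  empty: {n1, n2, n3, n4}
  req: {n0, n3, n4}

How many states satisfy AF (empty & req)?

4

Sat(empty & req) = {n3, n4}
AF (empty & req): least fixpoint, start Z0 = {n3, n4}, add states with every successor in Z. Z1 = {n3, n4, n7}; Z2 = {n2, n3, n4, n7}; fixed.
Sat(AF (empty & req)) = {n2, n3, n4, n7}
|Sat(AF (empty & req))| = |{n2, n3, n4, n7}| = 4.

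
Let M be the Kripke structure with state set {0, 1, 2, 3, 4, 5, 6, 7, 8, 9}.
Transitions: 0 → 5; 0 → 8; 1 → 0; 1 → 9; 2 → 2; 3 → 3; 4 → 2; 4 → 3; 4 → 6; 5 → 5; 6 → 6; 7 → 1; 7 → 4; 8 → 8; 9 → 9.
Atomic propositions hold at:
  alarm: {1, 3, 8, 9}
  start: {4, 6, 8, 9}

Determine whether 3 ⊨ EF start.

EF start: least fixpoint, start Z0 = {4, 6, 8, 9}, add states with some successor in Z. Z1 = {0, 1, 4, 6, 7, 8, 9}; fixed.
Sat(EF start) = {0, 1, 4, 6, 7, 8, 9}
3 ∉ Sat(EF start) = {0, 1, 4, 6, 7, 8, 9}, so the formula does not hold at 3.

No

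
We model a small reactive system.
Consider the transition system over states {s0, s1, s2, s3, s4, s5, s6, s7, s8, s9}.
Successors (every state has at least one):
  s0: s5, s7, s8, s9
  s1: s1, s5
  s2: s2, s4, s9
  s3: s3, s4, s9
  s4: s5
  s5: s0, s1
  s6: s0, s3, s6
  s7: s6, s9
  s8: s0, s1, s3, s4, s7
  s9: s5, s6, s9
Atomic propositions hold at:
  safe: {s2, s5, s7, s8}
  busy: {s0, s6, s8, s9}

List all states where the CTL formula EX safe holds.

Sat(EX safe) = {s : some successor in {s2, s5, s7, s8}} = {s0, s1, s2, s4, s8, s9}

{s0, s1, s2, s4, s8, s9}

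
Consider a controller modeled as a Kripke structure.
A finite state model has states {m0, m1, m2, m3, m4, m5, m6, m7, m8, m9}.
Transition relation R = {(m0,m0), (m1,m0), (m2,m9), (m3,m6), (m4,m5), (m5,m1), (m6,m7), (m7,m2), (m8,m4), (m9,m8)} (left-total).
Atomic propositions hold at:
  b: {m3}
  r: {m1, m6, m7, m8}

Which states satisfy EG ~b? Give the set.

Sat(~b) = {m0, m1, m2, m4, m5, m6, m7, m8, m9}
EG ~b: greatest fixpoint, start Z0 = {m0, m1, m2, m4, m5, m6, m7, m8, m9}, keep only states in Sat with some successor in Z. Already a fixed point.
Sat(EG ~b) = {m0, m1, m2, m4, m5, m6, m7, m8, m9}

{m0, m1, m2, m4, m5, m6, m7, m8, m9}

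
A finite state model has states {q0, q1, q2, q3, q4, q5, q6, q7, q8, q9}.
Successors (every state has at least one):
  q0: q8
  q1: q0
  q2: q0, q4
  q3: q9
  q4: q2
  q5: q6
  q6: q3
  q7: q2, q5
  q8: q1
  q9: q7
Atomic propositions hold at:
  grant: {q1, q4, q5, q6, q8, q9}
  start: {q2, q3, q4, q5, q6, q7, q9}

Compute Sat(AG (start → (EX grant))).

{q0, q1, q8}

Sat(EX grant) = {s : some successor in {q1, q4, q5, q6, q8, q9}} = {q0, q2, q3, q5, q7, q8}
Sat(start → (EX grant)) = {q0, q1, q2, q3, q5, q7, q8}
AG (start → (EX grant)): greatest fixpoint, start Z0 = {q0, q1, q2, q3, q5, q7, q8}, keep only states in Sat with every successor in Z. Z1 = {q0, q1, q7, q8}; Z2 = {q0, q1, q8}; fixed.
Sat(AG (start → (EX grant))) = {q0, q1, q8}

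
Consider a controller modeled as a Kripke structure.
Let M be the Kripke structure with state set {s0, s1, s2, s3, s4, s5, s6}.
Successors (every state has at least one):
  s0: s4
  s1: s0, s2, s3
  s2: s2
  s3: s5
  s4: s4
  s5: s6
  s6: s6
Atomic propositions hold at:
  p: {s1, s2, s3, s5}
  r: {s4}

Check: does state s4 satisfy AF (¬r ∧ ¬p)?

Sat(¬r) = {s0, s1, s2, s3, s5, s6}
Sat(¬p) = {s0, s4, s6}
Sat(¬r ∧ ¬p) = {s0, s6}
AF (¬r ∧ ¬p): least fixpoint, start Z0 = {s0, s6}, add states with every successor in Z. Z1 = {s0, s5, s6}; Z2 = {s0, s3, s5, s6}; fixed.
Sat(AF (¬r ∧ ¬p)) = {s0, s3, s5, s6}
s4 ∉ Sat(AF (¬r ∧ ¬p)) = {s0, s3, s5, s6}, so the formula does not hold at s4.

No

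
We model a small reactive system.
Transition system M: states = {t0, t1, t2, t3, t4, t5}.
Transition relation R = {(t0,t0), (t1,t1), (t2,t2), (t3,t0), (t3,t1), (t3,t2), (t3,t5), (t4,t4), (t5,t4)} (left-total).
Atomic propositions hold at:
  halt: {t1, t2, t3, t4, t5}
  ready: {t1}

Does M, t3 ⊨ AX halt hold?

No

Sat(AX halt) = {s : every successor in {t1, t2, t3, t4, t5}} = {t1, t2, t4, t5}
t3 ∉ Sat(AX halt) = {t1, t2, t4, t5}, so the formula does not hold at t3.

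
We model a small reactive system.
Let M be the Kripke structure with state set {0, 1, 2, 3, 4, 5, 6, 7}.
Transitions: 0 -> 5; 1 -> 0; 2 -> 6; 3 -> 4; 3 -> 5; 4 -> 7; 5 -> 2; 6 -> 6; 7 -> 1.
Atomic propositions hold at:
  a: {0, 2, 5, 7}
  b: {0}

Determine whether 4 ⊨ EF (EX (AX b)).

Sat(AX b) = {s : every successor in {0}} = {1}
Sat(EX (AX b)) = {s : some successor in {1}} = {7}
EF (EX (AX b)): least fixpoint, start Z0 = {7}, add states with some successor in Z. Z1 = {4, 7}; Z2 = {3, 4, 7}; fixed.
Sat(EF (EX (AX b))) = {3, 4, 7}
4 ∈ Sat(EF (EX (AX b))) = {3, 4, 7}, so the formula holds at 4.

Yes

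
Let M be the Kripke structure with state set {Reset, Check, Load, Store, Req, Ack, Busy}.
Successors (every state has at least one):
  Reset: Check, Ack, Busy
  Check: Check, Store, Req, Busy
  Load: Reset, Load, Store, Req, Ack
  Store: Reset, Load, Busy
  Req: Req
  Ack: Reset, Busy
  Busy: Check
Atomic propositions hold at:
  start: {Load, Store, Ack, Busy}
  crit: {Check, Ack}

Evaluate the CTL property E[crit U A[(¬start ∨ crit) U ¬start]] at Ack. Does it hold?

Yes

Sat(¬start) = {Reset, Check, Req}
Sat(¬start ∨ crit) = {Reset, Check, Req, Ack}
A[(¬start ∨ crit) U ¬start]: least fixpoint, start Z0 = Sat(¬start) = {Reset, Check, Req}, add states in Sat(¬start ∨ crit) with every successor in Z. Already a fixed point.
Sat(A[(¬start ∨ crit) U ¬start]) = {Reset, Check, Req}
E[crit U A[(¬start ∨ crit) U ¬start]]: least fixpoint, start Z0 = Sat(A[(¬start ∨ crit) U ¬start]) = {Reset, Check, Req}, add states in Sat(crit) with some successor in Z. Z1 = {Reset, Check, Req, Ack}; fixed.
Sat(E[crit U A[(¬start ∨ crit) U ¬start]]) = {Reset, Check, Req, Ack}
Ack ∈ Sat(E[crit U A[(¬start ∨ crit) U ¬start]]) = {Reset, Check, Req, Ack}, so the formula holds at Ack.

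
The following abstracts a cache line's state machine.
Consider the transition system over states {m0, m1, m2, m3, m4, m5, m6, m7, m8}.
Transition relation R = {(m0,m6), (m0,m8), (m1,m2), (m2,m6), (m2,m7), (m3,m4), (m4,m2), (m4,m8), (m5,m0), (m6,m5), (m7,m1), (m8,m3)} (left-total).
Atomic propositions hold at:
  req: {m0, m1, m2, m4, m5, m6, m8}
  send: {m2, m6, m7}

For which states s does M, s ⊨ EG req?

{m0, m1, m2, m4, m5, m6}

EG req: greatest fixpoint, start Z0 = {m0, m1, m2, m4, m5, m6, m8}, keep only states in Sat with some successor in Z. Z1 = {m0, m1, m2, m4, m5, m6}; fixed.
Sat(EG req) = {m0, m1, m2, m4, m5, m6}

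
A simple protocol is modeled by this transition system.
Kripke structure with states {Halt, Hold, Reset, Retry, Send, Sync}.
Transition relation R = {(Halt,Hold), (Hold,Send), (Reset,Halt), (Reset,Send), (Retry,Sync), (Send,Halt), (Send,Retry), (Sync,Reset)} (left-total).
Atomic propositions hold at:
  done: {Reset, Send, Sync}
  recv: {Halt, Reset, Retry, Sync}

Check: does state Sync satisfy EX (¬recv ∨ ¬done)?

No

Sat(¬recv) = {Hold, Send}
Sat(¬done) = {Halt, Hold, Retry}
Sat(¬recv ∨ ¬done) = {Halt, Hold, Retry, Send}
Sat(EX (¬recv ∨ ¬done)) = {s : some successor in {Halt, Hold, Retry, Send}} = {Halt, Hold, Reset, Send}
Sync ∉ Sat(EX (¬recv ∨ ¬done)) = {Halt, Hold, Reset, Send}, so the formula does not hold at Sync.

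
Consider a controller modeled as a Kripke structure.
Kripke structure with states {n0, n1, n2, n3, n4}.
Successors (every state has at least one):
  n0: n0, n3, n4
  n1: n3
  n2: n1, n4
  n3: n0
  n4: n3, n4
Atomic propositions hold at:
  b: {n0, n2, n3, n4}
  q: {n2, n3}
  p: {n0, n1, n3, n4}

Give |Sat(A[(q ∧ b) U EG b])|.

Sat(q ∧ b) = {n2, n3}
EG b: greatest fixpoint, start Z0 = {n0, n2, n3, n4}, keep only states in Sat with some successor in Z. Already a fixed point.
Sat(EG b) = {n0, n2, n3, n4}
A[(q ∧ b) U EG b]: least fixpoint, start Z0 = Sat(EG b) = {n0, n2, n3, n4}, add states in Sat(q ∧ b) with every successor in Z. Already a fixed point.
Sat(A[(q ∧ b) U EG b]) = {n0, n2, n3, n4}
|Sat(A[(q ∧ b) U EG b])| = |{n0, n2, n3, n4}| = 4.

4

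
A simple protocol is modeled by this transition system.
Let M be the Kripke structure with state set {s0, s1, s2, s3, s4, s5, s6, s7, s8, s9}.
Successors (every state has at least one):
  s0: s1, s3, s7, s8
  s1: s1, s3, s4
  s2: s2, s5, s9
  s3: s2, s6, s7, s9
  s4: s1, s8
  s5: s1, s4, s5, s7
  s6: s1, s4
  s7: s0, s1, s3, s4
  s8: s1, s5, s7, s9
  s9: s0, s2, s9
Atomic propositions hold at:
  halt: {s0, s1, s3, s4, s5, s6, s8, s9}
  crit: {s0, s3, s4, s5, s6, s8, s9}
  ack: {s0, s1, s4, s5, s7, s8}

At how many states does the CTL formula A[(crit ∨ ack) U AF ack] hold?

Sat(crit ∨ ack) = {s0, s1, s3, s4, s5, s6, s7, s8, s9}
AF ack: least fixpoint, start Z0 = {s0, s1, s4, s5, s7, s8}, add states with every successor in Z. Z1 = {s0, s1, s4, s5, s6, s7, s8}; fixed.
Sat(AF ack) = {s0, s1, s4, s5, s6, s7, s8}
A[(crit ∨ ack) U AF ack]: least fixpoint, start Z0 = Sat(AF ack) = {s0, s1, s4, s5, s6, s7, s8}, add states in Sat(crit ∨ ack) with every successor in Z. Already a fixed point.
Sat(A[(crit ∨ ack) U AF ack]) = {s0, s1, s4, s5, s6, s7, s8}
|Sat(A[(crit ∨ ack) U AF ack])| = |{s0, s1, s4, s5, s6, s7, s8}| = 7.

7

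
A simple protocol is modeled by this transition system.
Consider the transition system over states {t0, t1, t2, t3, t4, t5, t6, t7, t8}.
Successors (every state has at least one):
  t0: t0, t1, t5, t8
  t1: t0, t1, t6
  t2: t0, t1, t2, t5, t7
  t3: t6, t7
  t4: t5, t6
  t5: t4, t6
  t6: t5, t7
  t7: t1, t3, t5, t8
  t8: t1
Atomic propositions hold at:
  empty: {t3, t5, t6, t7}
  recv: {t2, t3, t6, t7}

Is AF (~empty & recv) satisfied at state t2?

Sat(~empty) = {t0, t1, t2, t4, t8}
Sat(~empty & recv) = {t2}
AF (~empty & recv): least fixpoint, start Z0 = {t2}, add states with every successor in Z. Already a fixed point.
Sat(AF (~empty & recv)) = {t2}
t2 ∈ Sat(AF (~empty & recv)) = {t2}, so the formula holds at t2.

Yes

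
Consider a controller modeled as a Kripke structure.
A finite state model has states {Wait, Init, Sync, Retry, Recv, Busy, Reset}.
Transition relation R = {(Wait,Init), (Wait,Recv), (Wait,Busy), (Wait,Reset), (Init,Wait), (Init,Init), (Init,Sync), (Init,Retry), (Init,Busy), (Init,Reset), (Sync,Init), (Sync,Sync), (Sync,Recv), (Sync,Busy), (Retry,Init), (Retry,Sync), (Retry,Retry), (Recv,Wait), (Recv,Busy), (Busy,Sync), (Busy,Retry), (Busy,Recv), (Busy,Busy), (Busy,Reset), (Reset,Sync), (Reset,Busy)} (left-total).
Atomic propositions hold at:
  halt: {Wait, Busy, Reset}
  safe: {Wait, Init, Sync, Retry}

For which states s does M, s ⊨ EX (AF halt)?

AF halt: least fixpoint, start Z0 = {Wait, Busy, Reset}, add states with every successor in Z. Z1 = {Wait, Recv, Busy, Reset}; fixed.
Sat(AF halt) = {Wait, Recv, Busy, Reset}
Sat(EX (AF halt)) = {s : some successor in {Wait, Recv, Busy, Reset}} = {Wait, Init, Sync, Recv, Busy, Reset}

{Wait, Init, Sync, Recv, Busy, Reset}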